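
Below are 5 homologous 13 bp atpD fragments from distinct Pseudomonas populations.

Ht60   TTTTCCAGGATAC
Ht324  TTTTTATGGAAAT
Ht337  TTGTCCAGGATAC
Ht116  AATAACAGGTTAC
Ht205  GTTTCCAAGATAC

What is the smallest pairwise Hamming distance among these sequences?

Pairwise Hamming distances:
  Ht60 vs Ht324: 5
  Ht60 vs Ht337: 1
  Ht60 vs Ht116: 5
  Ht60 vs Ht205: 2
  Ht324 vs Ht337: 6
  Ht324 vs Ht116: 9
  Ht324 vs Ht205: 7
  Ht337 vs Ht116: 6
  Ht337 vs Ht205: 3
  Ht116 vs Ht205: 6
The smallest is 1, between Ht60 and Ht337.

1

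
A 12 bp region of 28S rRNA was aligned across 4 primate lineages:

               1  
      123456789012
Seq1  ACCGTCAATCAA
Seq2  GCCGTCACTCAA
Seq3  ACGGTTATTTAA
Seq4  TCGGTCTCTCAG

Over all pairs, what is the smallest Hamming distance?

Pairwise Hamming distances:
  Seq1 vs Seq2: 2
  Seq1 vs Seq3: 4
  Seq1 vs Seq4: 5
  Seq2 vs Seq3: 5
  Seq2 vs Seq4: 4
  Seq3 vs Seq4: 6
The smallest is 2, between Seq1 and Seq2.

2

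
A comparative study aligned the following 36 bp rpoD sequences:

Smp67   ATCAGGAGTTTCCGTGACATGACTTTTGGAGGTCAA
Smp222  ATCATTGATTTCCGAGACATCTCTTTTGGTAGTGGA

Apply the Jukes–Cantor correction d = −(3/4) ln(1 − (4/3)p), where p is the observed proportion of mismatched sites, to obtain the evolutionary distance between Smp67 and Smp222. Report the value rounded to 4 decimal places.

0.3924

Differing sites — 5:G/T; 6:G/T; 7:A/G; 8:G/A; 15:T/A; 21:G/C; 22:A/T; 30:A/T; 31:G/A; 34:C/G; 35:A/G.
p = 11/36 = 0.305556.
d = −0.75 · ln(1 − (4/3)·0.305556) = −0.75 · ln(0.592592) = −0.75 · (-0.523249) = 0.3924.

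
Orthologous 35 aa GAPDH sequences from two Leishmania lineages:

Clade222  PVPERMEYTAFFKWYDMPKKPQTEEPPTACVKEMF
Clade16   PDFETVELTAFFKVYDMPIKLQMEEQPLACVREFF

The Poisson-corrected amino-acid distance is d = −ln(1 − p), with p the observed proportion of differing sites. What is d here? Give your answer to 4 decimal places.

0.4643

Mismatches occur at site 2 (V↔D), site 3 (P↔F), site 5 (R↔T), site 6 (M↔V), site 8 (Y↔L), site 14 (W↔V), site 19 (K↔I), site 21 (P↔L), site 23 (T↔M), site 26 (P↔Q), site 28 (T↔L), site 32 (K↔R), site 34 (M↔F).
p = 13/35 = 0.371429.
d = −ln(1 − 0.371429) = −ln(0.628571) = 0.4643.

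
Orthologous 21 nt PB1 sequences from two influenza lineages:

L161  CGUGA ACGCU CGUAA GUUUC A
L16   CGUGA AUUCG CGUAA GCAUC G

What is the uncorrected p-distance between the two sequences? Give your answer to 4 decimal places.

0.2857

Mismatches occur at site 7 (C↔U), site 8 (G↔U), site 10 (U↔G), site 17 (U↔C), site 18 (U↔A), site 21 (A↔G).
There are 6 differences over 21 sites, so p = 6/21 = 0.2857.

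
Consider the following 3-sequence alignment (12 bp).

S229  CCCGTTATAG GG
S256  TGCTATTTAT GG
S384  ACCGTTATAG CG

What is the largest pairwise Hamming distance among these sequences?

Pairwise Hamming distances:
  S229 vs S256: 6
  S229 vs S384: 2
  S256 vs S384: 7
The largest is 7, between S256 and S384.

7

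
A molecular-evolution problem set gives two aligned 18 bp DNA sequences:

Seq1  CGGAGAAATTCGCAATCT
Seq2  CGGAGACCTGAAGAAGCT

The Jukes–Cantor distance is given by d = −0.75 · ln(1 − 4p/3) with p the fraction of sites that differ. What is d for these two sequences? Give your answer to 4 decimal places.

0.5482

Mismatches occur at site 7 (A/C), site 8 (A/C), site 10 (T/G), site 11 (C/A), site 12 (G/A), site 13 (C/G), site 16 (T/G).
p = 7/18 = 0.388889.
d = −0.75 · ln(1 − (4/3)·0.388889) = −0.75 · ln(0.481481) = −0.75 · (-0.730889) = 0.5482.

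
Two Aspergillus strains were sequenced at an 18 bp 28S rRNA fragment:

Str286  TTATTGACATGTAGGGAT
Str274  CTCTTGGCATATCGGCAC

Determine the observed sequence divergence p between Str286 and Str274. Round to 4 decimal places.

0.3889

The sequences differ at positions 1 (T/C), 3 (A/C), 7 (A/G), 11 (G/A), 13 (A/C), 16 (G/C), 18 (T/C).
There are 7 differences over 18 sites, so p = 7/18 = 0.3889.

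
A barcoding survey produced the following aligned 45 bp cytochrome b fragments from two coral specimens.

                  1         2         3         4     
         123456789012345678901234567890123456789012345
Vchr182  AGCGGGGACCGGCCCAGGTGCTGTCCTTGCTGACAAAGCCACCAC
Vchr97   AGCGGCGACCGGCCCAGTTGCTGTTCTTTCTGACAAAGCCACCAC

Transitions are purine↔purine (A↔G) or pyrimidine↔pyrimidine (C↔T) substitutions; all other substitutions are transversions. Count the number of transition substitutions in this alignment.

Differing sites — 6:G/C (Tv); 18:G/T (Tv); 25:C/T (Ti); 29:G/T (Tv).
Of the 4 differences, 1 transition and 3 transversions, so the answer is 1.

1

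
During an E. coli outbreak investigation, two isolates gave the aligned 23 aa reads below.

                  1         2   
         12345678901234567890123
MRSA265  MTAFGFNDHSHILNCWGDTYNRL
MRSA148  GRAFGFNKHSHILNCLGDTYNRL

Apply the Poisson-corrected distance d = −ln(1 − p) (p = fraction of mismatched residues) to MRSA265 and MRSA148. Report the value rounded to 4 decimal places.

The sequences differ at positions 1 (M/G), 2 (T/R), 8 (D/K), 16 (W/L).
p = 4/23 = 0.173913.
d = −ln(1 − 0.173913) = −ln(0.826087) = 0.1911.

0.1911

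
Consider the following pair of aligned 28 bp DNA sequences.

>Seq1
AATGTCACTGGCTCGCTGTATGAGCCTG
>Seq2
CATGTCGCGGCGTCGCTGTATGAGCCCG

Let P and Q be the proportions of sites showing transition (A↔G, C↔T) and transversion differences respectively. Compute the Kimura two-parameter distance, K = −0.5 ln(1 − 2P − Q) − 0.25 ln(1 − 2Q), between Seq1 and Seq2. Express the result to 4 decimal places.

The sequences differ at positions 1 (A/C, transversion), 7 (A/G, transition), 9 (T/G, transversion), 11 (G/C, transversion), 12 (C/G, transversion), 27 (T/C, transition).
Of the 6 differences, 2 transitions and 4 transversions over 28 sites: P = 2/28 = 0.071429, Q = 4/28 = 0.142857.
d = −0.5·ln(0.714285) − 0.25·ln(0.714286) = −0.5·(-0.336473) − 0.25·(-0.336472) = 0.2524.

0.2524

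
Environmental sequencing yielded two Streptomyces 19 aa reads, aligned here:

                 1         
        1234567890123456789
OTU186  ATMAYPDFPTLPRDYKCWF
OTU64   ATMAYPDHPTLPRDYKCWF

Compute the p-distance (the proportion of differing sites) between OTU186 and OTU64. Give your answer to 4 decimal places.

0.0526

The sequences differ at position 8 (F/H).
There are 1 differences over 19 sites, so p = 1/19 = 0.0526.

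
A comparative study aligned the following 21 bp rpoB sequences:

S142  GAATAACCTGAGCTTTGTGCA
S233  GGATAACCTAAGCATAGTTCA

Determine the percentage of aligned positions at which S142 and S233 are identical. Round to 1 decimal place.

Mismatches occur at site 2 (A→G), site 10 (G→A), site 14 (T→A), site 16 (T→A), site 19 (G→T).
16 of the 21 sites match, so the percent identity is 16/21 × 100 = 76.2%.

76.2%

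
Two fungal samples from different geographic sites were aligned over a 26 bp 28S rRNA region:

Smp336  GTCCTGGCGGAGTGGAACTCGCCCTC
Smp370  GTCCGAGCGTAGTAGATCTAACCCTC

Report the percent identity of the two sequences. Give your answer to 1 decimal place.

73.1%

The sequences differ at positions 5 (T/G), 6 (G/A), 10 (G/T), 14 (G/A), 17 (A/T), 20 (C/A), 21 (G/A).
19 of the 26 sites match, so the percent identity is 19/26 × 100 = 73.1%.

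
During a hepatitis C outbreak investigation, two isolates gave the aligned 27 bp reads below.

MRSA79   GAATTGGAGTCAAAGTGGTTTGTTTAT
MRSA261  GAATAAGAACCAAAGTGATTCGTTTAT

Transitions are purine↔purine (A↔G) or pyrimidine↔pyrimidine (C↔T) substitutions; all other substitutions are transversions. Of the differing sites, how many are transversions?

1

Differing sites — 5:T/A (Tv); 6:G/A (Ti); 9:G/A (Ti); 10:T/C (Ti); 18:G/A (Ti); 21:T/C (Ti).
Of the 6 differences, 5 transitions and 1 transversion, so the answer is 1.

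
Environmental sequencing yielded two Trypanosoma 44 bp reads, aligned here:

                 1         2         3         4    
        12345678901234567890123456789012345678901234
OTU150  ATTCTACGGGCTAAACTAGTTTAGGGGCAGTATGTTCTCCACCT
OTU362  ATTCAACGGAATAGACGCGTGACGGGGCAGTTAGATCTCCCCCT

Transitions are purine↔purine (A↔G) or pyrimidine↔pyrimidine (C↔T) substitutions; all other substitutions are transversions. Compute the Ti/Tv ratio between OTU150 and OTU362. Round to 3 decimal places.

Mismatches occur at site 5 (T/A, transversion), site 10 (G/A, transition), site 11 (C/A, transversion), site 14 (A/G, transition), site 17 (T/G, transversion), site 18 (A/C, transversion), site 21 (T/G, transversion), site 22 (T/A, transversion), site 23 (A/C, transversion), site 32 (A/T, transversion), site 33 (T/A, transversion), site 35 (T/A, transversion), site 41 (A/C, transversion).
Of the 13 differences, 2 transitions and 11 transversions, so Ti/Tv = 2/11 = 0.182.

0.182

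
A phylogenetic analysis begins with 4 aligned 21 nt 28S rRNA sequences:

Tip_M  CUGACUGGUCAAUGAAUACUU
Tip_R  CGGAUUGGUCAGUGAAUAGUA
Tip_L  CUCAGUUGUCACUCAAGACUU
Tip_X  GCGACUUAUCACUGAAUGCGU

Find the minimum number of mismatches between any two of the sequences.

5

Pairwise Hamming distances:
  Tip_M vs Tip_R: 5
  Tip_M vs Tip_L: 6
  Tip_M vs Tip_X: 7
  Tip_R vs Tip_L: 9
  Tip_R vs Tip_X: 10
  Tip_L vs Tip_X: 9
The smallest is 5, between Tip_M and Tip_R.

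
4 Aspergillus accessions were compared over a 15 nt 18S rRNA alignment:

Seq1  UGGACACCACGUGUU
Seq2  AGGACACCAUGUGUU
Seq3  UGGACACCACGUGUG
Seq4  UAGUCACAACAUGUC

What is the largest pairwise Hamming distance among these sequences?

Pairwise Hamming distances:
  Seq1 vs Seq2: 2
  Seq1 vs Seq3: 1
  Seq1 vs Seq4: 5
  Seq2 vs Seq3: 3
  Seq2 vs Seq4: 7
  Seq3 vs Seq4: 5
The largest is 7, between Seq2 and Seq4.

7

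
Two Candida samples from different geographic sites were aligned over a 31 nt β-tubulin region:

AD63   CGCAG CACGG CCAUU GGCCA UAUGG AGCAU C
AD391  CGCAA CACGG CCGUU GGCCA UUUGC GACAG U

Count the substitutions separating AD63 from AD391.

8

Mismatches occur at site 5 (G→A), site 13 (A→G), site 22 (A→U), site 25 (G→C), site 26 (A→G), site 27 (G→A), site 30 (U→G), site 31 (C→U).
That gives 8 mismatches out of 31 aligned sites, so the Hamming distance is 8.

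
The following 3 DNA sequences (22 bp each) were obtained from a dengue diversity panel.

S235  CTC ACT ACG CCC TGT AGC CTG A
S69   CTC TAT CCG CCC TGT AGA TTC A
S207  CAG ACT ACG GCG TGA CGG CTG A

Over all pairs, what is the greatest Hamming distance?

Pairwise Hamming distances:
  S235 vs S69: 6
  S235 vs S207: 7
  S69 vs S207: 12
The largest is 12, between S69 and S207.

12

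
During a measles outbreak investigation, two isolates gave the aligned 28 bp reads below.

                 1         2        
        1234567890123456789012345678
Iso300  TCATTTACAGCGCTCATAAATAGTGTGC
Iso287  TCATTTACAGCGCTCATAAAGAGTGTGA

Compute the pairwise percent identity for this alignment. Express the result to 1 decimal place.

Mismatches occur at site 21 (T↔G), site 28 (C↔A).
26 of the 28 sites match, so the percent identity is 26/28 × 100 = 92.9%.

92.9%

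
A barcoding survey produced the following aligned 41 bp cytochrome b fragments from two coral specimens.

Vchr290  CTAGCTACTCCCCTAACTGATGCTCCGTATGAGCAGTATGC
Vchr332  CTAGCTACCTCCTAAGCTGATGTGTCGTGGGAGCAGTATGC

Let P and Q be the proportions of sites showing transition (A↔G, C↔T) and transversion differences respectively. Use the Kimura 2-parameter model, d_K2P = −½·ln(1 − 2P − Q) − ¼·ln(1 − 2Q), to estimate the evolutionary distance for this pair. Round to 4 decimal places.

Differing sites — 9:T/C (Ti); 10:C/T (Ti); 13:C/T (Ti); 14:T/A (Tv); 16:A/G (Ti); 23:C/T (Ti); 24:T/G (Tv); 25:C/T (Ti); 29:A/G (Ti); 30:T/G (Tv).
Of the 10 differences, 7 transitions and 3 transversions over 41 sites: P = 7/41 = 0.170732, Q = 3/41 = 0.073171.
d = −0.5·ln(0.585365) − 0.25·ln(0.853658) = −0.5·(-0.535520) − 0.25·(-0.158225) = 0.3073.

0.3073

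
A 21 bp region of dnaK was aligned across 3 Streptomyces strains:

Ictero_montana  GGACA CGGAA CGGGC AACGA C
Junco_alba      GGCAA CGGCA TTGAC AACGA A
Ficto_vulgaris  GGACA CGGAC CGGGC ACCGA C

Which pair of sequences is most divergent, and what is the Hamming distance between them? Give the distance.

Pairwise Hamming distances:
  Ictero_montana vs Junco_alba: 7
  Ictero_montana vs Ficto_vulgaris: 2
  Junco_alba vs Ficto_vulgaris: 9
The largest is 9, between Junco_alba and Ficto_vulgaris.

9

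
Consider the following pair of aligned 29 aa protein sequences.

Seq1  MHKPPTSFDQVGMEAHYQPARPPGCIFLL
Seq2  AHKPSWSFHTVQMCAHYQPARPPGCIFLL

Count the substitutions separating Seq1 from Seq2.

Mismatches occur at site 1 (M/A), site 5 (P/S), site 6 (T/W), site 9 (D/H), site 10 (Q/T), site 12 (G/Q), site 14 (E/C).
That gives 7 mismatches out of 29 aligned sites, so the Hamming distance is 7.

7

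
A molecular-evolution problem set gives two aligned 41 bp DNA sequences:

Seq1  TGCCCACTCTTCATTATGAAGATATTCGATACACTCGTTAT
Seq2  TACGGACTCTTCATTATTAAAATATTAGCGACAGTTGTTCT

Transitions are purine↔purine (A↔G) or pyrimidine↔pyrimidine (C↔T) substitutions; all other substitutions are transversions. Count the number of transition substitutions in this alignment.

Differing sites — 2:G/A (Ti); 4:C/G (Tv); 5:C/G (Tv); 18:G/T (Tv); 21:G/A (Ti); 27:C/A (Tv); 29:A/C (Tv); 30:T/G (Tv); 34:C/G (Tv); 36:C/T (Ti); 40:A/C (Tv).
Of the 11 differences, 3 transitions and 8 transversions, so the answer is 3.

3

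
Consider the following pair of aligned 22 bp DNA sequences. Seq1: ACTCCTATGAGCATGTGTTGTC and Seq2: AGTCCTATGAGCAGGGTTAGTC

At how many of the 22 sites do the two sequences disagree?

5

The sequences differ at positions 2 (C/G), 14 (T/G), 16 (T/G), 17 (G/T), 19 (T/A).
That gives 5 mismatches out of 22 aligned sites, so the Hamming distance is 5.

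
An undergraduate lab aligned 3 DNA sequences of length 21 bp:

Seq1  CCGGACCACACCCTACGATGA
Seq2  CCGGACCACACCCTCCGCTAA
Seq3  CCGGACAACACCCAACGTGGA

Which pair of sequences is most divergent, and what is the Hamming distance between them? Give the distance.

Pairwise Hamming distances:
  Seq1 vs Seq2: 3
  Seq1 vs Seq3: 4
  Seq2 vs Seq3: 6
The largest is 6, between Seq2 and Seq3.

6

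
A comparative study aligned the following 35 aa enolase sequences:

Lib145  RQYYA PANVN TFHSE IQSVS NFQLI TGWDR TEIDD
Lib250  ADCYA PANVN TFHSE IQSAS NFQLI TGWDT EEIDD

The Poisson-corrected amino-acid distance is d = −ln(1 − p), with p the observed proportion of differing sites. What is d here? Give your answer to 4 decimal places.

Mismatches occur at site 1 (R→A), site 2 (Q→D), site 3 (Y→C), site 19 (V→A), site 30 (R→T), site 31 (T→E).
p = 6/35 = 0.171429.
d = −ln(1 − 0.171429) = −ln(0.828571) = 0.1881.

0.1881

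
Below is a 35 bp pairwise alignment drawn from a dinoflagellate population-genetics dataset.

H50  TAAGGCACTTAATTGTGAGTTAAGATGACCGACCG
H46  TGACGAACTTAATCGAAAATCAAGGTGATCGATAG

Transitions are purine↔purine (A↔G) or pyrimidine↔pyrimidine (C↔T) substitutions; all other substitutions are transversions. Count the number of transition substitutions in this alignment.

8

The sequences differ at positions 2 (A/G, transition), 4 (G/C, transversion), 6 (C/A, transversion), 14 (T/C, transition), 16 (T/A, transversion), 17 (G/A, transition), 19 (G/A, transition), 21 (T/C, transition), 25 (A/G, transition), 29 (C/T, transition), 33 (C/T, transition), 34 (C/A, transversion).
Of the 12 differences, 8 transitions and 4 transversions, so the answer is 8.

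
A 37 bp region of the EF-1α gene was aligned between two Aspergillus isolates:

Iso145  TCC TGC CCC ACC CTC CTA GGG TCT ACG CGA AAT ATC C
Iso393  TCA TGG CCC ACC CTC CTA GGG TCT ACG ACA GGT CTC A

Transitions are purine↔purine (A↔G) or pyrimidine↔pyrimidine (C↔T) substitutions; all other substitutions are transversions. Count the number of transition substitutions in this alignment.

Mismatches occur at site 3 (C/A, transversion), site 6 (C/G, transversion), site 28 (C/A, transversion), site 29 (G/C, transversion), site 31 (A/G, transition), site 32 (A/G, transition), site 34 (A/C, transversion), site 37 (C/A, transversion).
Of the 8 differences, 2 transitions and 6 transversions, so the answer is 2.

2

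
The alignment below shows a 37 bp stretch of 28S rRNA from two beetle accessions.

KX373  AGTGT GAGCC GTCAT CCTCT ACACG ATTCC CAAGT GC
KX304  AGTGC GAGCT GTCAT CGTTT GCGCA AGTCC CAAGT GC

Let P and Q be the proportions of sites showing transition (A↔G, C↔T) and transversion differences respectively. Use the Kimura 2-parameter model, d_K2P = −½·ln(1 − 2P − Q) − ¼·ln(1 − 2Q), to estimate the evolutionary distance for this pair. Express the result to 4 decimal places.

0.2663

The sequences differ at positions 5 (T/C, transition), 10 (C/T, transition), 17 (C/G, transversion), 19 (C/T, transition), 21 (A/G, transition), 23 (A/G, transition), 25 (G/A, transition), 27 (T/G, transversion).
Of the 8 differences, 6 transitions and 2 transversions over 37 sites: P = 6/37 = 0.162162, Q = 2/37 = 0.054054.
d = −0.5·ln(0.621622) − 0.25·ln(0.891892) = −0.5·(-0.475423) − 0.25·(-0.114410) = 0.2663.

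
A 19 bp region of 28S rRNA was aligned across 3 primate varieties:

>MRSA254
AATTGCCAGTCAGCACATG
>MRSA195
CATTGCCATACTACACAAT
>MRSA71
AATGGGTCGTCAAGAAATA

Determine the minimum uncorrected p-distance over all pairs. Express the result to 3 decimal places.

0.368

Pairwise Hamming distances:
  MRSA254 vs MRSA195: 7
  MRSA254 vs MRSA71: 8
  MRSA195 vs MRSA71: 12
The smallest is 7 mismatches, between MRSA254 and MRSA195; p = 7/19 = 0.368.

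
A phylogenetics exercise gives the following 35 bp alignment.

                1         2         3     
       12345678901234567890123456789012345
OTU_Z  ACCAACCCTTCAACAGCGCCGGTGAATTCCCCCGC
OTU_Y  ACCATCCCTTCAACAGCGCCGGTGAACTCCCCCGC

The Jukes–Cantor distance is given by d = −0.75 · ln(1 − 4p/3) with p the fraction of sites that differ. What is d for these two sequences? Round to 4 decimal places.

0.0594

The sequences differ at positions 5 (A/T), 27 (T/C).
p = 2/35 = 0.057143.
d = −0.75 · ln(1 − (4/3)·0.057143) = −0.75 · ln(0.923809) = −0.75 · (-0.079250) = 0.0594.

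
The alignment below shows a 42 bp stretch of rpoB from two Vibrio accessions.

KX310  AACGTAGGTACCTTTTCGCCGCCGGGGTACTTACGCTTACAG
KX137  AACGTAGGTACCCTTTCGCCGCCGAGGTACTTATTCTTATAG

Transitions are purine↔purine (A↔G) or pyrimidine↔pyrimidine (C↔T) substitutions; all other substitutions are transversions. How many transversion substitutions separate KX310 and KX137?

The sequences differ at positions 13 (T/C, transition), 25 (G/A, transition), 34 (C/T, transition), 35 (G/T, transversion), 40 (C/T, transition).
Of the 5 differences, 4 transitions and 1 transversion, so the answer is 1.

1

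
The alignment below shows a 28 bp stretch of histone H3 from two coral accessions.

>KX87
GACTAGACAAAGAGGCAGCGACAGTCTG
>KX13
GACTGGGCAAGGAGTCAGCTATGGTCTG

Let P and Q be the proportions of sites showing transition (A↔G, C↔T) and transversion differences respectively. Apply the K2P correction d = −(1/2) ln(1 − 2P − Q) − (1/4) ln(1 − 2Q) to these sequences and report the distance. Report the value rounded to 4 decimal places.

0.3183

Mismatches occur at site 5 (A/G, transition), site 7 (A/G, transition), site 11 (A/G, transition), site 15 (G/T, transversion), site 20 (G/T, transversion), site 22 (C/T, transition), site 23 (A/G, transition).
Of the 7 differences, 5 transitions and 2 transversions over 28 sites: P = 5/28 = 0.178571, Q = 2/28 = 0.071429.
d = −0.5·ln(0.571429) − 0.25·ln(0.857142) = −0.5·(-0.559615) − 0.25·(-0.154152) = 0.3183.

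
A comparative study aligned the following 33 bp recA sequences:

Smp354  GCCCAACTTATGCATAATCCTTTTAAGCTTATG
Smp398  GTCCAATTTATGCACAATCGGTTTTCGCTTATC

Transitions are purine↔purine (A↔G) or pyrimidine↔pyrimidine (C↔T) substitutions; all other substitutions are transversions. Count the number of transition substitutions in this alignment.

Mismatches occur at site 2 (C/T, transition), site 7 (C/T, transition), site 15 (T/C, transition), site 20 (C/G, transversion), site 21 (T/G, transversion), site 25 (A/T, transversion), site 26 (A/C, transversion), site 33 (G/C, transversion).
Of the 8 differences, 3 transitions and 5 transversions, so the answer is 3.

3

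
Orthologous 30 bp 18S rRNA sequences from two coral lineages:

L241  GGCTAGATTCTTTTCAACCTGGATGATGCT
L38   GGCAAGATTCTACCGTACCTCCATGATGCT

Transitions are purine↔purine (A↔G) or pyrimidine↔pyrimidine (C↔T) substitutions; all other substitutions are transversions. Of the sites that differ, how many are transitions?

Mismatches occur at site 4 (T→A, transversion), site 12 (T→A, transversion), site 13 (T→C, transition), site 14 (T→C, transition), site 15 (C→G, transversion), site 16 (A→T, transversion), site 21 (G→C, transversion), site 22 (G→C, transversion).
Of the 8 differences, 2 transitions and 6 transversions, so the answer is 2.

2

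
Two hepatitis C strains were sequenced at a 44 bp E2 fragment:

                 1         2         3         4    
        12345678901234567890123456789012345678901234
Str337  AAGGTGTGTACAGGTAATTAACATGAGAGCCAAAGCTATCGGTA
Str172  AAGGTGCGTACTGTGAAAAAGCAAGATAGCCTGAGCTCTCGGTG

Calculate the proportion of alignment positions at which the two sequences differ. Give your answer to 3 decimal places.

0.295

Differing sites — 7:T/C; 12:A/T; 14:G/T; 15:T/G; 18:T/A; 19:T/A; 21:A/G; 24:T/A; 27:G/T; 32:A/T; 33:A/G; 38:A/C; 44:A/G.
There are 13 differences over 44 sites, so p = 13/44 = 0.295.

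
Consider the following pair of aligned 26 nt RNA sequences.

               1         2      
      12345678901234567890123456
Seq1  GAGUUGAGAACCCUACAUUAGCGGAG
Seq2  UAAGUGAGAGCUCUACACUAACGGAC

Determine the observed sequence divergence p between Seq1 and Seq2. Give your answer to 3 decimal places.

0.308

The sequences differ at positions 1 (G/U), 3 (G/A), 4 (U/G), 10 (A/G), 12 (C/U), 18 (U/C), 21 (G/A), 26 (G/C).
There are 8 differences over 26 sites, so p = 8/26 = 0.308.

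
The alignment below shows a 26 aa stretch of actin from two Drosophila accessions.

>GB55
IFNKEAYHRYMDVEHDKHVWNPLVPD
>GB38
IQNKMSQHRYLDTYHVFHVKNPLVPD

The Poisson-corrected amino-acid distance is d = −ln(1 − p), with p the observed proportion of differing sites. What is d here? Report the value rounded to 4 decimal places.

Mismatches occur at site 2 (F→Q), site 5 (E→M), site 6 (A→S), site 7 (Y→Q), site 11 (M→L), site 13 (V→T), site 14 (E→Y), site 16 (D→V), site 17 (K→F), site 20 (W→K).
p = 10/26 = 0.384615.
d = −ln(1 − 0.384615) = −ln(0.615385) = 0.4855.

0.4855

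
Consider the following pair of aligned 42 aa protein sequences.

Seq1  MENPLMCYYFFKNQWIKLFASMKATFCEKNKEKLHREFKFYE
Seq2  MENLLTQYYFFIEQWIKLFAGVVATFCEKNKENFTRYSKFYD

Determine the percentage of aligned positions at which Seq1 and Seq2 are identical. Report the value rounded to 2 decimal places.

66.67%

Differing sites — 4:P/L; 6:M/T; 7:C/Q; 12:K/I; 13:N/E; 21:S/G; 22:M/V; 23:K/V; 33:K/N; 34:L/F; 35:H/T; 37:E/Y; 38:F/S; 42:E/D.
28 of the 42 sites match, so the percent identity is 28/42 × 100 = 66.67%.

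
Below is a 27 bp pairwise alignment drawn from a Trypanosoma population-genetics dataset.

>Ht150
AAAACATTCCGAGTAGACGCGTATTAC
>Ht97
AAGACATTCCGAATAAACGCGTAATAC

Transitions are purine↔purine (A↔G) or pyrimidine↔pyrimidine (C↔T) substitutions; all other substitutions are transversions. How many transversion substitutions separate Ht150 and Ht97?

Differing sites — 3:A/G (Ti); 13:G/A (Ti); 16:G/A (Ti); 24:T/A (Tv).
Of the 4 differences, 3 transitions and 1 transversion, so the answer is 1.

1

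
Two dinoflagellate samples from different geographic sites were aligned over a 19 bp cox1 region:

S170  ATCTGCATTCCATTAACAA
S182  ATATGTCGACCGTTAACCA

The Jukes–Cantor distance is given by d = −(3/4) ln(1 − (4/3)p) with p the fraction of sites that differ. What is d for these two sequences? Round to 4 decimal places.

0.5068

The sequences differ at positions 3 (C/A), 6 (C/T), 7 (A/C), 8 (T/G), 9 (T/A), 12 (A/G), 18 (A/C).
p = 7/19 = 0.368421.
d = −0.75 · ln(1 − (4/3)·0.368421) = −0.75 · ln(0.508772) = −0.75 · (-0.675755) = 0.5068.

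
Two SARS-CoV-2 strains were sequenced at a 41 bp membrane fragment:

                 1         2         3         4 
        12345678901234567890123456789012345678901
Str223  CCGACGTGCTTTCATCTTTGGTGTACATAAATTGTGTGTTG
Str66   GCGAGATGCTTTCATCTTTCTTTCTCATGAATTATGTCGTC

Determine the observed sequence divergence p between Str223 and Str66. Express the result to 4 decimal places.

0.3171

The sequences differ at positions 1 (C/G), 5 (C/G), 6 (G/A), 20 (G/C), 21 (G/T), 23 (G/T), 24 (T/C), 25 (A/T), 29 (A/G), 34 (G/A), 38 (G/C), 39 (T/G), 41 (G/C).
There are 13 differences over 41 sites, so p = 13/41 = 0.3171.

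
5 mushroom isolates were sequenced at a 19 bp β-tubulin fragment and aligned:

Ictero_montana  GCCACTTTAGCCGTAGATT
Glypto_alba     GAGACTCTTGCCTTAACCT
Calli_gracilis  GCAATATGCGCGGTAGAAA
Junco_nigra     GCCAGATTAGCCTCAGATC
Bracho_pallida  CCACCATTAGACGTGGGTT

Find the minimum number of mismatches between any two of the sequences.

Pairwise Hamming distances:
  Ictero_montana vs Glypto_alba: 8
  Ictero_montana vs Calli_gracilis: 8
  Ictero_montana vs Junco_nigra: 5
  Ictero_montana vs Bracho_pallida: 7
  Glypto_alba vs Calli_gracilis: 13
  Glypto_alba vs Junco_nigra: 11
  Glypto_alba vs Bracho_pallida: 13
  Calli_gracilis vs Junco_nigra: 9
  Calli_gracilis vs Bracho_pallida: 11
  Junco_nigra vs Bracho_pallida: 10
The smallest is 5, between Ictero_montana and Junco_nigra.

5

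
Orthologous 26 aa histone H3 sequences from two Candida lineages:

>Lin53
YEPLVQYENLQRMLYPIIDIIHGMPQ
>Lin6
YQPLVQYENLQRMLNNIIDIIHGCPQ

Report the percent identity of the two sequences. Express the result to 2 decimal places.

The sequences differ at positions 2 (E/Q), 15 (Y/N), 16 (P/N), 24 (M/C).
22 of the 26 sites match, so the percent identity is 22/26 × 100 = 84.62%.

84.62%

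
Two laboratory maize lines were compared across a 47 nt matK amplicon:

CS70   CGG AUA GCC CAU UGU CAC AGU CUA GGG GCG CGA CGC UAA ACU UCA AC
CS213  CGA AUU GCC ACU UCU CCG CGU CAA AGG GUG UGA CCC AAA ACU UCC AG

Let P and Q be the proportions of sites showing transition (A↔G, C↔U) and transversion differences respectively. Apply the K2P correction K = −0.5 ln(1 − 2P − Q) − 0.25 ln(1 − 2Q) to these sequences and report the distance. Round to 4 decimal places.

Differing sites — 3:G/A (Ti); 6:A/U (Tv); 10:C/A (Tv); 11:A/C (Tv); 14:G/C (Tv); 17:A/C (Tv); 18:C/G (Tv); 19:A/C (Tv); 23:U/A (Tv); 25:G/A (Ti); 29:C/U (Ti); 31:C/U (Ti); 35:G/C (Tv); 37:U/A (Tv); 45:A/C (Tv); 47:C/G (Tv).
Of the 16 differences, 4 transitions and 12 transversions over 47 sites: P = 4/47 = 0.085106, Q = 12/47 = 0.255319.
d = −0.5·ln(0.574469) − 0.25·ln(0.489362) = −0.5·(-0.554309) − 0.25·(-0.714653) = 0.4558.

0.4558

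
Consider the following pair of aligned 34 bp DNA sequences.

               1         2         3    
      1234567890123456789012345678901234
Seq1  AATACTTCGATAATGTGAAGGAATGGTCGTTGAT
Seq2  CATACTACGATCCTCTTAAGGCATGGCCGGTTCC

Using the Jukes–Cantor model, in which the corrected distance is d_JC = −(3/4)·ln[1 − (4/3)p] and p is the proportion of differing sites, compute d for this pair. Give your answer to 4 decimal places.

Mismatches occur at site 1 (A→C), site 7 (T→A), site 12 (A→C), site 13 (A→C), site 15 (G→C), site 17 (G→T), site 22 (A→C), site 27 (T→C), site 30 (T→G), site 32 (G→T), site 33 (A→C), site 34 (T→C).
p = 12/34 = 0.352941.
d = −0.75 · ln(1 − (4/3)·0.352941) = −0.75 · ln(0.529412) = −0.75 · (-0.635988) = 0.4770.

0.4770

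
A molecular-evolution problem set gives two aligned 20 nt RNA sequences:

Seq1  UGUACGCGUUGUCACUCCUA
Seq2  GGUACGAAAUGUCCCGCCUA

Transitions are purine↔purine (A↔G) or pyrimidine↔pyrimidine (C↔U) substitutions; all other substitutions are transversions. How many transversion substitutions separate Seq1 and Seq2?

5

Mismatches occur at site 1 (U↔G, transversion), site 7 (C↔A, transversion), site 8 (G↔A, transition), site 9 (U↔A, transversion), site 14 (A↔C, transversion), site 16 (U↔G, transversion).
Of the 6 differences, 1 transition and 5 transversions, so the answer is 5.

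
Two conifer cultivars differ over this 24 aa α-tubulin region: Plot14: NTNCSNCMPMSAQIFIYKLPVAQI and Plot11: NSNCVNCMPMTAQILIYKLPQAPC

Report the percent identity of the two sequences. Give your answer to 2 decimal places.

Mismatches occur at site 2 (T/S), site 5 (S/V), site 11 (S/T), site 15 (F/L), site 21 (V/Q), site 23 (Q/P), site 24 (I/C).
17 of the 24 sites match, so the percent identity is 17/24 × 100 = 70.83%.

70.83%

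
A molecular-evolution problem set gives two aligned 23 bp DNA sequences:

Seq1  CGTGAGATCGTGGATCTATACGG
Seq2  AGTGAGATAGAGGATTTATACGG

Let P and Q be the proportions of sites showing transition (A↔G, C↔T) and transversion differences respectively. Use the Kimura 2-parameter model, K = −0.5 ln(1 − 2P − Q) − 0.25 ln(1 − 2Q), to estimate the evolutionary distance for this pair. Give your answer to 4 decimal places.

0.1981

The sequences differ at positions 1 (C/A, transversion), 9 (C/A, transversion), 11 (T/A, transversion), 16 (C/T, transition).
Of the 4 differences, 1 transition and 3 transversions over 23 sites: P = 1/23 = 0.043478, Q = 3/23 = 0.130435.
d = −0.5·ln(0.782609) − 0.25·ln(0.739130) = −0.5·(-0.245122) − 0.25·(-0.302281) = 0.1981.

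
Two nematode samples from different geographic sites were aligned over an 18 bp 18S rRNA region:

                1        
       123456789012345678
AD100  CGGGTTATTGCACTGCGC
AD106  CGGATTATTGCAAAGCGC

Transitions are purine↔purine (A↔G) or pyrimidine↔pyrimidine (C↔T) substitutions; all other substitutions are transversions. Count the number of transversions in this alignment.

The sequences differ at positions 4 (G/A, transition), 13 (C/A, transversion), 14 (T/A, transversion).
Of the 3 differences, 1 transition and 2 transversions, so the answer is 2.

2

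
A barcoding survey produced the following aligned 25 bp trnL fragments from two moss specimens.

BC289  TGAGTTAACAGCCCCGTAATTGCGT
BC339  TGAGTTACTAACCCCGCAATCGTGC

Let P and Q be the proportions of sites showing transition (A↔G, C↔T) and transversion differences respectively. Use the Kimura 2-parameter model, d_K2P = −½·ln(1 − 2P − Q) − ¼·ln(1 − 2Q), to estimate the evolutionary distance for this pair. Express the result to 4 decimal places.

0.3878

The sequences differ at positions 8 (A/C, transversion), 9 (C/T, transition), 11 (G/A, transition), 17 (T/C, transition), 21 (T/C, transition), 23 (C/T, transition), 25 (T/C, transition).
Of the 7 differences, 6 transitions and 1 transversion over 25 sites: P = 6/25 = 0.240000, Q = 1/25 = 0.040000.
d = −0.5·ln(0.480000) − 0.25·ln(0.920000) = −0.5·(-0.733969) − 0.25·(-0.083382) = 0.3878.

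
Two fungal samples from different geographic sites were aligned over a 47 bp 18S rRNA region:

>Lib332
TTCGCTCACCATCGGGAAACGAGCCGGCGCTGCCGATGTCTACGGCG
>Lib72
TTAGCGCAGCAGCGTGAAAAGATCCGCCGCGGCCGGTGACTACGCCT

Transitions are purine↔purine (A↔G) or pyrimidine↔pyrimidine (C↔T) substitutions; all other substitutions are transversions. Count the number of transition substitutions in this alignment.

1

Differing sites — 3:C/A (Tv); 6:T/G (Tv); 9:C/G (Tv); 12:T/G (Tv); 15:G/T (Tv); 20:C/A (Tv); 23:G/T (Tv); 27:G/C (Tv); 31:T/G (Tv); 36:A/G (Ti); 39:T/A (Tv); 45:G/C (Tv); 47:G/T (Tv).
Of the 13 differences, 1 transition and 12 transversions, so the answer is 1.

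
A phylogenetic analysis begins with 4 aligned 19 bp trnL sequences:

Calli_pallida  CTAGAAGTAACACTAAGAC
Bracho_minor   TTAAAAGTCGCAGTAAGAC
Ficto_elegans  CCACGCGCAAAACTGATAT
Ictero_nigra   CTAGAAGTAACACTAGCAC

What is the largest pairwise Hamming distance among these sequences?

Pairwise Hamming distances:
  Calli_pallida vs Bracho_minor: 5
  Calli_pallida vs Ficto_elegans: 9
  Calli_pallida vs Ictero_nigra: 2
  Bracho_minor vs Ficto_elegans: 13
  Bracho_minor vs Ictero_nigra: 7
  Ficto_elegans vs Ictero_nigra: 10
The largest is 13, between Bracho_minor and Ficto_elegans.

13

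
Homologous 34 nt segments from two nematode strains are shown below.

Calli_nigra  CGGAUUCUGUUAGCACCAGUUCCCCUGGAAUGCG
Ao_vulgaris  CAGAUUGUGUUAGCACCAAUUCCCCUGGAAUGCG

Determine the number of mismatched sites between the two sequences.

Differing sites — 2:G/A; 7:C/G; 19:G/A.
That gives 3 mismatches out of 34 aligned sites, so the Hamming distance is 3.

3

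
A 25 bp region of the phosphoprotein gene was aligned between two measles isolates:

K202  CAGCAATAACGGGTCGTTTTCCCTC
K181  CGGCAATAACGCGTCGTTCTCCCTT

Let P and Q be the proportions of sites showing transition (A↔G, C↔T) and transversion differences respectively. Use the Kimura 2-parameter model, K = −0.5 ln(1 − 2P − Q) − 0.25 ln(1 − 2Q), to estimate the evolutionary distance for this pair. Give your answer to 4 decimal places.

The sequences differ at positions 2 (A/G, transition), 12 (G/C, transversion), 19 (T/C, transition), 25 (C/T, transition).
Of the 4 differences, 3 transitions and 1 transversion over 25 sites: P = 3/25 = 0.120000, Q = 1/25 = 0.040000.
d = −0.5·ln(0.720000) − 0.25·ln(0.920000) = −0.5·(-0.328504) − 0.25·(-0.083382) = 0.1851.

0.1851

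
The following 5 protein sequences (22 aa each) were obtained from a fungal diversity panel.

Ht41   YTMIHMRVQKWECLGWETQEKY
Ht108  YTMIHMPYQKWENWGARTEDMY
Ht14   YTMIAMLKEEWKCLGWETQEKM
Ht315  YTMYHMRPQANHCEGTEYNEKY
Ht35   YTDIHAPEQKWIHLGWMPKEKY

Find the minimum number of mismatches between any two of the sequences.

7

Pairwise Hamming distances:
  Ht41 vs Ht108: 9
  Ht41 vs Ht14: 7
  Ht41 vs Ht315: 9
  Ht41 vs Ht35: 9
  Ht108 vs Ht14: 14
  Ht108 vs Ht315: 14
  Ht108 vs Ht35: 12
  Ht14 vs Ht315: 13
  Ht14 vs Ht35: 13
  Ht315 vs Ht35: 14
The smallest is 7, between Ht41 and Ht14.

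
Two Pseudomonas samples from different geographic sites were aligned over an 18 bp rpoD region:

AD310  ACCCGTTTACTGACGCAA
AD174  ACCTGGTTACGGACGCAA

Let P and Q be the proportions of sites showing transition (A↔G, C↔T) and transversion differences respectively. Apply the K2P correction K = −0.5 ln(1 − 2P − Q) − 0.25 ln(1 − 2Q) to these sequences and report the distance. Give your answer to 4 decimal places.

Differing sites — 4:C/T (Ti); 6:T/G (Tv); 11:T/G (Tv).
Of the 3 differences, 1 transition and 2 transversions over 18 sites: P = 1/18 = 0.055556, Q = 2/18 = 0.111111.
d = −0.5·ln(0.777777) − 0.25·ln(0.777778) = −0.5·(-0.251315) − 0.25·(-0.251314) = 0.1885.

0.1885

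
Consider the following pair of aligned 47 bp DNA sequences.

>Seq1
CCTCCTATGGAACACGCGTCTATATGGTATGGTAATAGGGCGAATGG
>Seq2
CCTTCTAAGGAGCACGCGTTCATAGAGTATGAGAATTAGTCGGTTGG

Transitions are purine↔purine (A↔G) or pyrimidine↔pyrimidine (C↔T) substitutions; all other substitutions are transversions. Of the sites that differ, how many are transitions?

The sequences differ at positions 4 (C/T, transition), 8 (T/A, transversion), 12 (A/G, transition), 20 (C/T, transition), 21 (T/C, transition), 25 (T/G, transversion), 26 (G/A, transition), 32 (G/A, transition), 33 (T/G, transversion), 37 (A/T, transversion), 38 (G/A, transition), 40 (G/T, transversion), 43 (A/G, transition), 44 (A/T, transversion).
Of the 14 differences, 8 transitions and 6 transversions, so the answer is 8.

8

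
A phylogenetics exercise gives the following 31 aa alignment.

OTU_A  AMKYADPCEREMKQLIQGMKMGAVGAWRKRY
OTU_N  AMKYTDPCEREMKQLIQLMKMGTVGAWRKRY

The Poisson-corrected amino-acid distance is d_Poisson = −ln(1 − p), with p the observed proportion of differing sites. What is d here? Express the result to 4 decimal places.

0.1018

Mismatches occur at site 5 (A↔T), site 18 (G↔L), site 23 (A↔T).
p = 3/31 = 0.096774.
d = −ln(1 − 0.096774) = −ln(0.903226) = 0.1018.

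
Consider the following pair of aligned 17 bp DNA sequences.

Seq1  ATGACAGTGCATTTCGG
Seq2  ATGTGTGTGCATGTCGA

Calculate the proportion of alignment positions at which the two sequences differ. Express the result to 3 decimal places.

0.294

Differing sites — 4:A/T; 5:C/G; 6:A/T; 13:T/G; 17:G/A.
There are 5 differences over 17 sites, so p = 5/17 = 0.294.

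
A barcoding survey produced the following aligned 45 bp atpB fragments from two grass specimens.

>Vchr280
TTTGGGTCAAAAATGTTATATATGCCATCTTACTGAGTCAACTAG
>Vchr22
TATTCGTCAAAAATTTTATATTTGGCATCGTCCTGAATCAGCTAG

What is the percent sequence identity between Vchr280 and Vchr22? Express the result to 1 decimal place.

Differing sites — 2:T/A; 4:G/T; 5:G/C; 15:G/T; 22:A/T; 25:C/G; 30:T/G; 32:A/C; 37:G/A; 41:A/G.
35 of the 45 sites match, so the percent identity is 35/45 × 100 = 77.8%.

77.8%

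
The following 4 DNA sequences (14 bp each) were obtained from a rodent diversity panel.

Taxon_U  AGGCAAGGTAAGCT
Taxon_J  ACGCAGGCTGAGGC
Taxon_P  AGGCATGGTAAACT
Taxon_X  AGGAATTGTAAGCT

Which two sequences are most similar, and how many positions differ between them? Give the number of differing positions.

Pairwise Hamming distances:
  Taxon_U vs Taxon_J: 6
  Taxon_U vs Taxon_P: 2
  Taxon_U vs Taxon_X: 3
  Taxon_J vs Taxon_P: 7
  Taxon_J vs Taxon_X: 8
  Taxon_P vs Taxon_X: 3
The smallest is 2, between Taxon_U and Taxon_P.

2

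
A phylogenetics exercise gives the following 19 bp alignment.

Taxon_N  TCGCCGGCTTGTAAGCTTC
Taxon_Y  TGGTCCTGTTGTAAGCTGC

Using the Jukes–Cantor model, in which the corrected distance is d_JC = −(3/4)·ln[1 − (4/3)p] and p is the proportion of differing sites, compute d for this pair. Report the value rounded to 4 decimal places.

Mismatches occur at site 2 (C/G), site 4 (C/T), site 6 (G/C), site 7 (G/T), site 8 (C/G), site 18 (T/G).
p = 6/19 = 0.315789.
d = −0.75 · ln(1 − (4/3)·0.315789) = −0.75 · ln(0.578948) = −0.75 · (-0.546543) = 0.4099.

0.4099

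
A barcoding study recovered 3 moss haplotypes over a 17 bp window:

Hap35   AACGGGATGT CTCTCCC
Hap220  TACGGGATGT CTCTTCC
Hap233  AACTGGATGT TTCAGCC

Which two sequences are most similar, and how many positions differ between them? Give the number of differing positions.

Pairwise Hamming distances:
  Hap35 vs Hap220: 2
  Hap35 vs Hap233: 4
  Hap220 vs Hap233: 5
The smallest is 2, between Hap35 and Hap220.

2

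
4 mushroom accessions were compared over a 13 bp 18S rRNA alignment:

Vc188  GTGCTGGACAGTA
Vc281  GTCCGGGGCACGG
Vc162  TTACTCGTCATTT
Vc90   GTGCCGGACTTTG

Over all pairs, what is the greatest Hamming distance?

8

Pairwise Hamming distances:
  Vc188 vs Vc281: 6
  Vc188 vs Vc162: 6
  Vc188 vs Vc90: 4
  Vc281 vs Vc162: 8
  Vc281 vs Vc90: 6
  Vc162 vs Vc90: 7
The largest is 8, between Vc281 and Vc162.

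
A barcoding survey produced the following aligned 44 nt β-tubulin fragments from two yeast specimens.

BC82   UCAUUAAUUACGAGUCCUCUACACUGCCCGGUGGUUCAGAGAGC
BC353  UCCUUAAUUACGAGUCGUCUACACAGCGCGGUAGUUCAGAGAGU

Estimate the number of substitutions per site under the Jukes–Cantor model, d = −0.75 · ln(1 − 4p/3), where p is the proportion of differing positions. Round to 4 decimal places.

Mismatches occur at site 3 (A/C), site 17 (C/G), site 25 (U/A), site 28 (C/G), site 33 (G/A), site 44 (C/U).
p = 6/44 = 0.136364.
d = −0.75 · ln(1 − (4/3)·0.136364) = −0.75 · ln(0.818181) = −0.75 · (-0.200672) = 0.1505.

0.1505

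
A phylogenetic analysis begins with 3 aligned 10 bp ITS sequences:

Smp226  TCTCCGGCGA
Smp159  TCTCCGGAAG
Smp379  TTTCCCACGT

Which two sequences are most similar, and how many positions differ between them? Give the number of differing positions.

Pairwise Hamming distances:
  Smp226 vs Smp159: 3
  Smp226 vs Smp379: 4
  Smp159 vs Smp379: 6
The smallest is 3, between Smp226 and Smp159.

3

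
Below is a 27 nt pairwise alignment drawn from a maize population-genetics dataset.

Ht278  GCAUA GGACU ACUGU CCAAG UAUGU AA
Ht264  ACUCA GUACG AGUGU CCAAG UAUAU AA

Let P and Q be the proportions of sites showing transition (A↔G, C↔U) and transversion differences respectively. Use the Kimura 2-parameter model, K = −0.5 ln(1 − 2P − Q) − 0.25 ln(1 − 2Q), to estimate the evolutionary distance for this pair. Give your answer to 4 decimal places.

Mismatches occur at site 1 (G↔A, transition), site 3 (A↔U, transversion), site 4 (U↔C, transition), site 7 (G↔U, transversion), site 10 (U↔G, transversion), site 12 (C↔G, transversion), site 24 (G↔A, transition).
Of the 7 differences, 3 transitions and 4 transversions over 27 sites: P = 3/27 = 0.111111, Q = 4/27 = 0.148148.
d = −0.5·ln(0.629630) − 0.25·ln(0.703704) = −0.5·(-0.462623) − 0.25·(-0.351397) = 0.3192.

0.3192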